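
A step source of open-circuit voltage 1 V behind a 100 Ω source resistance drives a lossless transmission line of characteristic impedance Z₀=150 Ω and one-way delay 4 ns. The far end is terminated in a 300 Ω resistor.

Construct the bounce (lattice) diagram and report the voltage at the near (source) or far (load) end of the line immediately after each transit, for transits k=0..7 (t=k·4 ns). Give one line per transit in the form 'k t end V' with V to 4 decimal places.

Γ_L=0.333333, Γ_S=-0.200000; launch V₁=1·150/250=0.600000
k=0 src: V=0.6000
k=1 load: inc=0.600000, refl=0.600000·0.333333=0.2000; V=0.000000+0.600000+0.200000=0.8000
k=2 src: inc=0.200000, refl=0.200000·-0.200000=-0.0400; V=0.600000+0.200000+-0.040000=0.7600
k=3 load: inc=-0.040000, refl=-0.040000·0.333333=-0.0133; V=0.800000+-0.040000+-0.013333=0.7467
k=4 src: inc=-0.013333, refl=-0.013333·-0.200000=0.0027; V=0.760000+-0.013333+0.002667=0.7493
k=5 load: inc=0.002667, refl=0.002667·0.333333=0.0009; V=0.746667+0.002667+0.000889=0.7502
k=6 src: inc=0.000889, refl=0.000889·-0.200000=-0.0002; V=0.749333+0.000889+-0.000178=0.7500
k=7 load: inc=-0.000178, refl=-0.000178·0.333333=-0.0001; V=0.750222+-0.000178+-0.000059=0.7500

0 0 source 0.6000
1 4 load 0.8000
2 8 source 0.7600
3 12 load 0.7467
4 16 source 0.7493
5 20 load 0.7502
6 24 source 0.7500
7 28 load 0.7500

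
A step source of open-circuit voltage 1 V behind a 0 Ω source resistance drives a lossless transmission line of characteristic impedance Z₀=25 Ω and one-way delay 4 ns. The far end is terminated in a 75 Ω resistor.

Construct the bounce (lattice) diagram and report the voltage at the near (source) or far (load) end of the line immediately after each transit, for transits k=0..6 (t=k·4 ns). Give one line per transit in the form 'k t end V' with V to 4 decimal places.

0 0 source 1.0000
1 4 load 1.5000
2 8 source 1.0000
3 12 load 0.7500
4 16 source 1.0000
5 20 load 1.1250
6 24 source 1.0000

Γ_L=0.500000, Γ_S=-1.000000; launch V₁=1·25/25=1.000000
k=0 src: V=1.0000
k=1 load: inc=1.000000, refl=1.000000·0.500000=0.5000; V=0.000000+1.000000+0.500000=1.5000
k=2 src: inc=0.500000, refl=0.500000·-1.000000=-0.5000; V=1.000000+0.500000+-0.500000=1.0000
k=3 load: inc=-0.500000, refl=-0.500000·0.500000=-0.2500; V=1.500000+-0.500000+-0.250000=0.7500
k=4 src: inc=-0.250000, refl=-0.250000·-1.000000=0.2500; V=1.000000+-0.250000+0.250000=1.0000
k=5 load: inc=0.250000, refl=0.250000·0.500000=0.1250; V=0.750000+0.250000+0.125000=1.1250
k=6 src: inc=0.125000, refl=0.125000·-1.000000=-0.1250; V=1.000000+0.125000+-0.125000=1.0000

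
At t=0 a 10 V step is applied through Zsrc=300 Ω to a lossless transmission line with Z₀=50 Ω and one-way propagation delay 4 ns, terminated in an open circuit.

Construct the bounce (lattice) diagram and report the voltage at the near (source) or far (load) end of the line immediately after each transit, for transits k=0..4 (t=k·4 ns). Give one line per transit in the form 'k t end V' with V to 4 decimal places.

0 0 source 1.4286
1 4 load 2.8571
2 8 source 3.8776
3 12 load 4.8980
4 16 source 5.6268

Γ_L=1.000000, Γ_S=0.714286; launch V₁=10·50/350=1.428571
k=0 src: V=1.4286
k=1 load: inc=1.428571, refl=1.428571·1.000000=1.4286; V=0.000000+1.428571+1.428571=2.8571
k=2 src: inc=1.428571, refl=1.428571·0.714286=1.0204; V=1.428571+1.428571+1.020408=3.8776
k=3 load: inc=1.020408, refl=1.020408·1.000000=1.0204; V=2.857143+1.020408+1.020408=4.8980
k=4 src: inc=1.020408, refl=1.020408·0.714286=0.7289; V=3.877551+1.020408+0.728863=5.6268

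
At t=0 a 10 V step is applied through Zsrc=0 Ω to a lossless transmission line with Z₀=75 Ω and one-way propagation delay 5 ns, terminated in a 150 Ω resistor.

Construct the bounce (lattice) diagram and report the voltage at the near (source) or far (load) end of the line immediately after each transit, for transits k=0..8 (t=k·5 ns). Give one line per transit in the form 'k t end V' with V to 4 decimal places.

Γ_L=0.333333, Γ_S=-1.000000; launch V₁=10·75/75=10.000000
k=0 src: V=10.0000
k=1 load: inc=10.000000, refl=10.000000·0.333333=3.3333; V=0.000000+10.000000+3.333333=13.3333
k=2 src: inc=3.333333, refl=3.333333·-1.000000=-3.3333; V=10.000000+3.333333+-3.333333=10.0000
k=3 load: inc=-3.333333, refl=-3.333333·0.333333=-1.1111; V=13.333333+-3.333333+-1.111111=8.8889
k=4 src: inc=-1.111111, refl=-1.111111·-1.000000=1.1111; V=10.000000+-1.111111+1.111111=10.0000
k=5 load: inc=1.111111, refl=1.111111·0.333333=0.3704; V=8.888889+1.111111+0.370370=10.3704
k=6 src: inc=0.370370, refl=0.370370·-1.000000=-0.3704; V=10.000000+0.370370+-0.370370=10.0000
k=7 load: inc=-0.370370, refl=-0.370370·0.333333=-0.1235; V=10.370370+-0.370370+-0.123457=9.8765
k=8 src: inc=-0.123457, refl=-0.123457·-1.000000=0.1235; V=10.000000+-0.123457+0.123457=10.0000

0 0 source 10.0000
1 5 load 13.3333
2 10 source 10.0000
3 15 load 8.8889
4 20 source 10.0000
5 25 load 10.3704
6 30 source 10.0000
7 35 load 9.8765
8 40 source 10.0000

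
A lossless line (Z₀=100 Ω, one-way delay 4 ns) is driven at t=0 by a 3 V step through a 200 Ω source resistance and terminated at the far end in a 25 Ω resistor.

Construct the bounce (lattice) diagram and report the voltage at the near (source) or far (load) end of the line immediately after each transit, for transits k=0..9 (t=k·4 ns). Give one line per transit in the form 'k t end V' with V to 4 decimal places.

0 0 source 1.0000
1 4 load 0.4000
2 8 source 0.2000
3 12 load 0.3200
4 16 source 0.3600
5 20 load 0.3360
6 24 source 0.3280
7 28 load 0.3328
8 32 source 0.3344
9 36 load 0.3334

Γ_L=-0.600000, Γ_S=0.333333; launch V₁=3·100/300=1.000000
k=0 src: V=1.0000
k=1 load: inc=1.000000, refl=1.000000·-0.600000=-0.6000; V=0.000000+1.000000+-0.600000=0.4000
k=2 src: inc=-0.600000, refl=-0.600000·0.333333=-0.2000; V=1.000000+-0.600000+-0.200000=0.2000
k=3 load: inc=-0.200000, refl=-0.200000·-0.600000=0.1200; V=0.400000+-0.200000+0.120000=0.3200
k=4 src: inc=0.120000, refl=0.120000·0.333333=0.0400; V=0.200000+0.120000+0.040000=0.3600
k=5 load: inc=0.040000, refl=0.040000·-0.600000=-0.0240; V=0.320000+0.040000+-0.024000=0.3360
k=6 src: inc=-0.024000, refl=-0.024000·0.333333=-0.0080; V=0.360000+-0.024000+-0.008000=0.3280
k=7 load: inc=-0.008000, refl=-0.008000·-0.600000=0.0048; V=0.336000+-0.008000+0.004800=0.3328
k=8 src: inc=0.004800, refl=0.004800·0.333333=0.0016; V=0.328000+0.004800+0.001600=0.3344
k=9 load: inc=0.001600, refl=0.001600·-0.600000=-0.0010; V=0.332800+0.001600+-0.000960=0.3334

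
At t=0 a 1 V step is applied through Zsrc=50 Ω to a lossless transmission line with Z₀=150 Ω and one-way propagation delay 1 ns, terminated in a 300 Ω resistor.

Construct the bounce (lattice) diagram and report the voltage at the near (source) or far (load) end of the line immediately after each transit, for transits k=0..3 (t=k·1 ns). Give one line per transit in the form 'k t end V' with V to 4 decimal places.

0 0 source 0.7500
1 1 load 1.0000
2 2 source 0.8750
3 3 load 0.8333

Γ_L=0.333333, Γ_S=-0.500000; launch V₁=1·150/200=0.750000
k=0 src: V=0.7500
k=1 load: inc=0.750000, refl=0.750000·0.333333=0.2500; V=0.000000+0.750000+0.250000=1.0000
k=2 src: inc=0.250000, refl=0.250000·-0.500000=-0.1250; V=0.750000+0.250000+-0.125000=0.8750
k=3 load: inc=-0.125000, refl=-0.125000·0.333333=-0.0417; V=1.000000+-0.125000+-0.041667=0.8333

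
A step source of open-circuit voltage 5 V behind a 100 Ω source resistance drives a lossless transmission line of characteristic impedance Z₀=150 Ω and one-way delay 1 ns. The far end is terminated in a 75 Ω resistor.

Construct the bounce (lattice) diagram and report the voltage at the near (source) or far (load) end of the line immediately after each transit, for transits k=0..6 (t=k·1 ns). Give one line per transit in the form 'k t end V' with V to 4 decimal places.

0 0 source 3.0000
1 1 load 2.0000
2 2 source 2.2000
3 3 load 2.1333
4 4 source 2.1467
5 5 load 2.1422
6 6 source 2.1431

Γ_L=-0.333333, Γ_S=-0.200000; launch V₁=5·150/250=3.000000
k=0 src: V=3.0000
k=1 load: inc=3.000000, refl=3.000000·-0.333333=-1.0000; V=0.000000+3.000000+-1.000000=2.0000
k=2 src: inc=-1.000000, refl=-1.000000·-0.200000=0.2000; V=3.000000+-1.000000+0.200000=2.2000
k=3 load: inc=0.200000, refl=0.200000·-0.333333=-0.0667; V=2.000000+0.200000+-0.066667=2.1333
k=4 src: inc=-0.066667, refl=-0.066667·-0.200000=0.0133; V=2.200000+-0.066667+0.013333=2.1467
k=5 load: inc=0.013333, refl=0.013333·-0.333333=-0.0044; V=2.133333+0.013333+-0.004444=2.1422
k=6 src: inc=-0.004444, refl=-0.004444·-0.200000=0.0009; V=2.146667+-0.004444+0.000889=2.1431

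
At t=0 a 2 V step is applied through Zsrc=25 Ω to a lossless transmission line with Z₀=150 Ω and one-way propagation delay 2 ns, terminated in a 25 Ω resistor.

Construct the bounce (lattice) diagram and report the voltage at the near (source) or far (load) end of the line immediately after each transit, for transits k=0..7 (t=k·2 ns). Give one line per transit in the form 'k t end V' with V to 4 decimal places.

Γ_L=-0.714286, Γ_S=-0.714286; launch V₁=2·150/175=1.714286
k=0 src: V=1.7143
k=1 load: inc=1.714286, refl=1.714286·-0.714286=-1.2245; V=0.000000+1.714286+-1.224490=0.4898
k=2 src: inc=-1.224490, refl=-1.224490·-0.714286=0.8746; V=1.714286+-1.224490+0.874636=1.3644
k=3 load: inc=0.874636, refl=0.874636·-0.714286=-0.6247; V=0.489796+0.874636+-0.624740=0.7397
k=4 src: inc=-0.624740, refl=-0.624740·-0.714286=0.4462; V=1.364431+-0.624740+0.446243=1.1859
k=5 load: inc=0.446243, refl=0.446243·-0.714286=-0.3187; V=0.739692+0.446243+-0.318745=0.8672
k=6 src: inc=-0.318745, refl=-0.318745·-0.714286=0.2277; V=1.185934+-0.318745+0.227675=1.0949
k=7 load: inc=0.227675, refl=0.227675·-0.714286=-0.1626; V=0.867190+0.227675+-0.162625=0.9322

0 0 source 1.7143
1 2 load 0.4898
2 4 source 1.3644
3 6 load 0.7397
4 8 source 1.1859
5 10 load 0.8672
6 12 source 1.0949
7 14 load 0.9322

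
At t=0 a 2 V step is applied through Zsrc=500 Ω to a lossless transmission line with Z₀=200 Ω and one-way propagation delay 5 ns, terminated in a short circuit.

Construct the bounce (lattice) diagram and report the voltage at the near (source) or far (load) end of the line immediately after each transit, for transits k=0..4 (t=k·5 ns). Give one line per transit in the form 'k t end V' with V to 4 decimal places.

Γ_L=-1.000000, Γ_S=0.428571; launch V₁=2·200/700=0.571429
k=0 src: V=0.5714
k=1 load: inc=0.571429, refl=0.571429·-1.000000=-0.5714; V=0.000000+0.571429+-0.571429=0.0000
k=2 src: inc=-0.571429, refl=-0.571429·0.428571=-0.2449; V=0.571429+-0.571429+-0.244898=-0.2449
k=3 load: inc=-0.244898, refl=-0.244898·-1.000000=0.2449; V=0.000000+-0.244898+0.244898=0.0000
k=4 src: inc=0.244898, refl=0.244898·0.428571=0.1050; V=-0.244898+0.244898+0.104956=0.1050

0 0 source 0.5714
1 5 load 0.0000
2 10 source -0.2449
3 15 load 0.0000
4 20 source 0.1050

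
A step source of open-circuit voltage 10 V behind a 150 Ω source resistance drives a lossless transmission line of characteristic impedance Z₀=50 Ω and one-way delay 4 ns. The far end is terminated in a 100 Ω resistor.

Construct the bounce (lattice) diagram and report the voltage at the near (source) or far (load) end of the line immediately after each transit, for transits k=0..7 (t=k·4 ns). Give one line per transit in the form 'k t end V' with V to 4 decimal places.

Γ_L=0.333333, Γ_S=0.500000; launch V₁=10·50/200=2.500000
k=0 src: V=2.5000
k=1 load: inc=2.500000, refl=2.500000·0.333333=0.8333; V=0.000000+2.500000+0.833333=3.3333
k=2 src: inc=0.833333, refl=0.833333·0.500000=0.4167; V=2.500000+0.833333+0.416667=3.7500
k=3 load: inc=0.416667, refl=0.416667·0.333333=0.1389; V=3.333333+0.416667+0.138889=3.8889
k=4 src: inc=0.138889, refl=0.138889·0.500000=0.0694; V=3.750000+0.138889+0.069444=3.9583
k=5 load: inc=0.069444, refl=0.069444·0.333333=0.0231; V=3.888889+0.069444+0.023148=3.9815
k=6 src: inc=0.023148, refl=0.023148·0.500000=0.0116; V=3.958333+0.023148+0.011574=3.9931
k=7 load: inc=0.011574, refl=0.011574·0.333333=0.0039; V=3.981481+0.011574+0.003858=3.9969

0 0 source 2.5000
1 4 load 3.3333
2 8 source 3.7500
3 12 load 3.8889
4 16 source 3.9583
5 20 load 3.9815
6 24 source 3.9931
7 28 load 3.9969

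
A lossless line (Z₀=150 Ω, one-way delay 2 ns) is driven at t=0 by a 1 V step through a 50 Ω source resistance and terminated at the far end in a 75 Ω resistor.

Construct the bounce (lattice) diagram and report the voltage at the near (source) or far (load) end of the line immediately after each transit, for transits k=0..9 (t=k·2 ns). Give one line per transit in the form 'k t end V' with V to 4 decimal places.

0 0 source 0.7500
1 2 load 0.5000
2 4 source 0.6250
3 6 load 0.5833
4 8 source 0.6042
5 10 load 0.5972
6 12 source 0.6007
7 14 load 0.5995
8 16 source 0.6001
9 18 load 0.5999

Γ_L=-0.333333, Γ_S=-0.500000; launch V₁=1·150/200=0.750000
k=0 src: V=0.7500
k=1 load: inc=0.750000, refl=0.750000·-0.333333=-0.2500; V=0.000000+0.750000+-0.250000=0.5000
k=2 src: inc=-0.250000, refl=-0.250000·-0.500000=0.1250; V=0.750000+-0.250000+0.125000=0.6250
k=3 load: inc=0.125000, refl=0.125000·-0.333333=-0.0417; V=0.500000+0.125000+-0.041667=0.5833
k=4 src: inc=-0.041667, refl=-0.041667·-0.500000=0.0208; V=0.625000+-0.041667+0.020833=0.6042
k=5 load: inc=0.020833, refl=0.020833·-0.333333=-0.0069; V=0.583333+0.020833+-0.006944=0.5972
k=6 src: inc=-0.006944, refl=-0.006944·-0.500000=0.0035; V=0.604167+-0.006944+0.003472=0.6007
k=7 load: inc=0.003472, refl=0.003472·-0.333333=-0.0012; V=0.597222+0.003472+-0.001157=0.5995
k=8 src: inc=-0.001157, refl=-0.001157·-0.500000=0.0006; V=0.600694+-0.001157+0.000579=0.6001
k=9 load: inc=0.000579, refl=0.000579·-0.333333=-0.0002; V=0.599537+0.000579+-0.000193=0.5999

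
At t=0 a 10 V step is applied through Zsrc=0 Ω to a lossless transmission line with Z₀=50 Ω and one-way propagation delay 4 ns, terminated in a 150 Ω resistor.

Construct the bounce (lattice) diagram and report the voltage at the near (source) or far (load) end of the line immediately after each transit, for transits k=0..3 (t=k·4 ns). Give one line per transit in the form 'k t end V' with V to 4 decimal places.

0 0 source 10.0000
1 4 load 15.0000
2 8 source 10.0000
3 12 load 7.5000

Γ_L=0.500000, Γ_S=-1.000000; launch V₁=10·50/50=10.000000
k=0 src: V=10.0000
k=1 load: inc=10.000000, refl=10.000000·0.500000=5.0000; V=0.000000+10.000000+5.000000=15.0000
k=2 src: inc=5.000000, refl=5.000000·-1.000000=-5.0000; V=10.000000+5.000000+-5.000000=10.0000
k=3 load: inc=-5.000000, refl=-5.000000·0.500000=-2.5000; V=15.000000+-5.000000+-2.500000=7.5000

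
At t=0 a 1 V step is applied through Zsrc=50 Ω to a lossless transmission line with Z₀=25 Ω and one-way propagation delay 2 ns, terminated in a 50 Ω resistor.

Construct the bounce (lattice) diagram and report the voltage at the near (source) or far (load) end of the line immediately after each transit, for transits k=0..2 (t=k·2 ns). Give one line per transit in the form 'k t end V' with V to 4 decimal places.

Γ_L=0.333333, Γ_S=0.333333; launch V₁=1·25/75=0.333333
k=0 src: V=0.3333
k=1 load: inc=0.333333, refl=0.333333·0.333333=0.1111; V=0.000000+0.333333+0.111111=0.4444
k=2 src: inc=0.111111, refl=0.111111·0.333333=0.0370; V=0.333333+0.111111+0.037037=0.4815

0 0 source 0.3333
1 2 load 0.4444
2 4 source 0.4815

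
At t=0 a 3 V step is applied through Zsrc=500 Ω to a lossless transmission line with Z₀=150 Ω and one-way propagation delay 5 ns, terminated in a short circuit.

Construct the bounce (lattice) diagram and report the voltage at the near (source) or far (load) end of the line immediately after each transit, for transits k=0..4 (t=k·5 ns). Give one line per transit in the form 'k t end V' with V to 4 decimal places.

0 0 source 0.6923
1 5 load 0.0000
2 10 source -0.3728
3 15 load 0.0000
4 20 source 0.2007

Γ_L=-1.000000, Γ_S=0.538462; launch V₁=3·150/650=0.692308
k=0 src: V=0.6923
k=1 load: inc=0.692308, refl=0.692308·-1.000000=-0.6923; V=0.000000+0.692308+-0.692308=0.0000
k=2 src: inc=-0.692308, refl=-0.692308·0.538462=-0.3728; V=0.692308+-0.692308+-0.372781=-0.3728
k=3 load: inc=-0.372781, refl=-0.372781·-1.000000=0.3728; V=0.000000+-0.372781+0.372781=0.0000
k=4 src: inc=0.372781, refl=0.372781·0.538462=0.2007; V=-0.372781+0.372781+0.200728=0.2007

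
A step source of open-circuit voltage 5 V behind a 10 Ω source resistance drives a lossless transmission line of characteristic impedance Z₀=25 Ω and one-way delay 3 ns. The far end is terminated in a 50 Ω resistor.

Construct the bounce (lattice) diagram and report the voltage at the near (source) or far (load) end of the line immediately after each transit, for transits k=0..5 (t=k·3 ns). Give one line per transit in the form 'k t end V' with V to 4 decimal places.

0 0 source 3.5714
1 3 load 4.7619
2 6 source 4.2517
3 9 load 4.0816
4 12 source 4.1545
5 15 load 4.1788

Γ_L=0.333333, Γ_S=-0.428571; launch V₁=5·25/35=3.571429
k=0 src: V=3.5714
k=1 load: inc=3.571429, refl=3.571429·0.333333=1.1905; V=0.000000+3.571429+1.190476=4.7619
k=2 src: inc=1.190476, refl=1.190476·-0.428571=-0.5102; V=3.571429+1.190476+-0.510204=4.2517
k=3 load: inc=-0.510204, refl=-0.510204·0.333333=-0.1701; V=4.761905+-0.510204+-0.170068=4.0816
k=4 src: inc=-0.170068, refl=-0.170068·-0.428571=0.0729; V=4.251701+-0.170068+0.072886=4.1545
k=5 load: inc=0.072886, refl=0.072886·0.333333=0.0243; V=4.081633+0.072886+0.024295=4.1788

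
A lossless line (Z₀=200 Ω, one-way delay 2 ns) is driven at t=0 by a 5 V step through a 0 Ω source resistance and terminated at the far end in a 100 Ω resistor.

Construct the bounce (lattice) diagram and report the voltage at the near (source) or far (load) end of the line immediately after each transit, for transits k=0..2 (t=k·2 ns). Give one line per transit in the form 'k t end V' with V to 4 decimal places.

0 0 source 5.0000
1 2 load 3.3333
2 4 source 5.0000

Γ_L=-0.333333, Γ_S=-1.000000; launch V₁=5·200/200=5.000000
k=0 src: V=5.0000
k=1 load: inc=5.000000, refl=5.000000·-0.333333=-1.6667; V=0.000000+5.000000+-1.666667=3.3333
k=2 src: inc=-1.666667, refl=-1.666667·-1.000000=1.6667; V=5.000000+-1.666667+1.666667=5.0000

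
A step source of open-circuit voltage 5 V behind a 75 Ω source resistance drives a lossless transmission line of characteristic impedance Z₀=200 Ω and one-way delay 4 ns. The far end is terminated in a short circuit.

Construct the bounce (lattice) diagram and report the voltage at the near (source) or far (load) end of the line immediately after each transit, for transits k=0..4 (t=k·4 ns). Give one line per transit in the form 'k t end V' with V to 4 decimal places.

0 0 source 3.6364
1 4 load 0.0000
2 8 source 1.6529
3 12 load 0.0000
4 16 source 0.7513

Γ_L=-1.000000, Γ_S=-0.454545; launch V₁=5·200/275=3.636364
k=0 src: V=3.6364
k=1 load: inc=3.636364, refl=3.636364·-1.000000=-3.6364; V=0.000000+3.636364+-3.636364=0.0000
k=2 src: inc=-3.636364, refl=-3.636364·-0.454545=1.6529; V=3.636364+-3.636364+1.652893=1.6529
k=3 load: inc=1.652893, refl=1.652893·-1.000000=-1.6529; V=0.000000+1.652893+-1.652893=0.0000
k=4 src: inc=-1.652893, refl=-1.652893·-0.454545=0.7513; V=1.652893+-1.652893+0.751315=0.7513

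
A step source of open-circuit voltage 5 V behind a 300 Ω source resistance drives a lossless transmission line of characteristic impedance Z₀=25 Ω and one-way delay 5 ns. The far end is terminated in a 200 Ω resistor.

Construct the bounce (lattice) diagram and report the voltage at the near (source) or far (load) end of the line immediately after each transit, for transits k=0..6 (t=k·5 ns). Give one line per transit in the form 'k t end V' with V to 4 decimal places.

0 0 source 0.3846
1 5 load 0.6838
2 10 source 0.9369
3 15 load 1.1338
4 20 source 1.3003
5 25 load 1.4299
6 30 source 1.5395

Γ_L=0.777778, Γ_S=0.846154; launch V₁=5·25/325=0.384615
k=0 src: V=0.3846
k=1 load: inc=0.384615, refl=0.384615·0.777778=0.2991; V=0.000000+0.384615+0.299145=0.6838
k=2 src: inc=0.299145, refl=0.299145·0.846154=0.2531; V=0.384615+0.299145+0.253123=0.9369
k=3 load: inc=0.253123, refl=0.253123·0.777778=0.1969; V=0.683761+0.253123+0.196873=1.1338
k=4 src: inc=0.196873, refl=0.196873·0.846154=0.1666; V=0.936884+0.196873+0.166585=1.3003
k=5 load: inc=0.166585, refl=0.166585·0.777778=0.1296; V=1.133757+0.166585+0.129566=1.4299
k=6 src: inc=0.129566, refl=0.129566·0.846154=0.1096; V=1.300342+0.129566+0.109633=1.5395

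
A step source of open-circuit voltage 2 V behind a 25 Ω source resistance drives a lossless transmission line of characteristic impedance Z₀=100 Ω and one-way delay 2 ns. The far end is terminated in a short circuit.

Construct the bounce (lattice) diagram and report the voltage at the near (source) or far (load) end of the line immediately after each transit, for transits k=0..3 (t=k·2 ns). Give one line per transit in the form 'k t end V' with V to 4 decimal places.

0 0 source 1.6000
1 2 load 0.0000
2 4 source 0.9600
3 6 load 0.0000

Γ_L=-1.000000, Γ_S=-0.600000; launch V₁=2·100/125=1.600000
k=0 src: V=1.6000
k=1 load: inc=1.600000, refl=1.600000·-1.000000=-1.6000; V=0.000000+1.600000+-1.600000=0.0000
k=2 src: inc=-1.600000, refl=-1.600000·-0.600000=0.9600; V=1.600000+-1.600000+0.960000=0.9600
k=3 load: inc=0.960000, refl=0.960000·-1.000000=-0.9600; V=0.000000+0.960000+-0.960000=0.0000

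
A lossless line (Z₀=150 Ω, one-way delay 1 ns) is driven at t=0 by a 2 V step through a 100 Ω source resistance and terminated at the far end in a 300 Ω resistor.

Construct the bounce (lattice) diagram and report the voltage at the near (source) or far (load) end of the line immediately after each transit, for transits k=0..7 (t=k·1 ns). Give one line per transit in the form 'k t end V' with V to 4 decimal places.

0 0 source 1.2000
1 1 load 1.6000
2 2 source 1.5200
3 3 load 1.4933
4 4 source 1.4987
5 5 load 1.5004
6 6 source 1.5001
7 7 load 1.5000

Γ_L=0.333333, Γ_S=-0.200000; launch V₁=2·150/250=1.200000
k=0 src: V=1.2000
k=1 load: inc=1.200000, refl=1.200000·0.333333=0.4000; V=0.000000+1.200000+0.400000=1.6000
k=2 src: inc=0.400000, refl=0.400000·-0.200000=-0.0800; V=1.200000+0.400000+-0.080000=1.5200
k=3 load: inc=-0.080000, refl=-0.080000·0.333333=-0.0267; V=1.600000+-0.080000+-0.026667=1.4933
k=4 src: inc=-0.026667, refl=-0.026667·-0.200000=0.0053; V=1.520000+-0.026667+0.005333=1.4987
k=5 load: inc=0.005333, refl=0.005333·0.333333=0.0018; V=1.493333+0.005333+0.001778=1.5004
k=6 src: inc=0.001778, refl=0.001778·-0.200000=-0.0004; V=1.498667+0.001778+-0.000356=1.5001
k=7 load: inc=-0.000356, refl=-0.000356·0.333333=-0.0001; V=1.500444+-0.000356+-0.000119=1.5000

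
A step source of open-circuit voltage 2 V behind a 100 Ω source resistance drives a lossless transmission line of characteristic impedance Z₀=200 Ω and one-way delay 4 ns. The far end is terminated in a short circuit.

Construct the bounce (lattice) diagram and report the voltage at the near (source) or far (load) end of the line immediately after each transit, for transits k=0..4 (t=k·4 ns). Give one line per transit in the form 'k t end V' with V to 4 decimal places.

0 0 source 1.3333
1 4 load 0.0000
2 8 source 0.4444
3 12 load 0.0000
4 16 source 0.1481

Γ_L=-1.000000, Γ_S=-0.333333; launch V₁=2·200/300=1.333333
k=0 src: V=1.3333
k=1 load: inc=1.333333, refl=1.333333·-1.000000=-1.3333; V=0.000000+1.333333+-1.333333=0.0000
k=2 src: inc=-1.333333, refl=-1.333333·-0.333333=0.4444; V=1.333333+-1.333333+0.444444=0.4444
k=3 load: inc=0.444444, refl=0.444444·-1.000000=-0.4444; V=0.000000+0.444444+-0.444444=0.0000
k=4 src: inc=-0.444444, refl=-0.444444·-0.333333=0.1481; V=0.444444+-0.444444+0.148148=0.1481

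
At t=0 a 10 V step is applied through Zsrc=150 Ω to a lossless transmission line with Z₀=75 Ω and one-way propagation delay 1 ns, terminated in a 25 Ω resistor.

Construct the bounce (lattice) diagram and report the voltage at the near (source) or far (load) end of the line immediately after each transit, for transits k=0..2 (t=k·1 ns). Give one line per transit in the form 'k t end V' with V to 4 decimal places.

0 0 source 3.3333
1 1 load 1.6667
2 2 source 1.1111

Γ_L=-0.500000, Γ_S=0.333333; launch V₁=10·75/225=3.333333
k=0 src: V=3.3333
k=1 load: inc=3.333333, refl=3.333333·-0.500000=-1.6667; V=0.000000+3.333333+-1.666667=1.6667
k=2 src: inc=-1.666667, refl=-1.666667·0.333333=-0.5556; V=3.333333+-1.666667+-0.555556=1.1111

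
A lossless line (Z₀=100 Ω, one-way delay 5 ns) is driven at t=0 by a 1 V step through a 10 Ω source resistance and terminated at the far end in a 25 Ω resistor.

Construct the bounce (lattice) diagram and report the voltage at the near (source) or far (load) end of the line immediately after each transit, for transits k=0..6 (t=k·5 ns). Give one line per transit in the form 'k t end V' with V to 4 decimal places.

0 0 source 0.9091
1 5 load 0.3636
2 10 source 0.8099
3 15 load 0.5421
4 20 source 0.7612
5 25 load 0.6298
6 30 source 0.7373

Γ_L=-0.600000, Γ_S=-0.818182; launch V₁=1·100/110=0.909091
k=0 src: V=0.9091
k=1 load: inc=0.909091, refl=0.909091·-0.600000=-0.5455; V=0.000000+0.909091+-0.545455=0.3636
k=2 src: inc=-0.545455, refl=-0.545455·-0.818182=0.4463; V=0.909091+-0.545455+0.446281=0.8099
k=3 load: inc=0.446281, refl=0.446281·-0.600000=-0.2678; V=0.363636+0.446281+-0.267769=0.5421
k=4 src: inc=-0.267769, refl=-0.267769·-0.818182=0.2191; V=0.809917+-0.267769+0.219083=0.7612
k=5 load: inc=0.219083, refl=0.219083·-0.600000=-0.1315; V=0.542149+0.219083+-0.131450=0.6298
k=6 src: inc=-0.131450, refl=-0.131450·-0.818182=0.1076; V=0.761232+-0.131450+0.107550=0.7373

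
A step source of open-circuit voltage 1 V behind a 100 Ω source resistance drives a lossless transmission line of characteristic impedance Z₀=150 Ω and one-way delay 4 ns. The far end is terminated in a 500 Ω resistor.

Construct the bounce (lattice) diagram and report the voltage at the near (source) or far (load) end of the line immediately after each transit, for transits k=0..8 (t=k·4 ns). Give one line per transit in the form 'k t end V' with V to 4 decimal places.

0 0 source 0.6000
1 4 load 0.9231
2 8 source 0.8585
3 12 load 0.8237
4 16 source 0.8306
5 20 load 0.8344
6 24 source 0.8336
7 28 load 0.8332
8 32 source 0.8333

Γ_L=0.538462, Γ_S=-0.200000; launch V₁=1·150/250=0.600000
k=0 src: V=0.6000
k=1 load: inc=0.600000, refl=0.600000·0.538462=0.3231; V=0.000000+0.600000+0.323077=0.9231
k=2 src: inc=0.323077, refl=0.323077·-0.200000=-0.0646; V=0.600000+0.323077+-0.064615=0.8585
k=3 load: inc=-0.064615, refl=-0.064615·0.538462=-0.0348; V=0.923077+-0.064615+-0.034793=0.8237
k=4 src: inc=-0.034793, refl=-0.034793·-0.200000=0.0070; V=0.858462+-0.034793+0.006959=0.8306
k=5 load: inc=0.006959, refl=0.006959·0.538462=0.0037; V=0.823669+0.006959+0.003747=0.8344
k=6 src: inc=0.003747, refl=0.003747·-0.200000=-0.0007; V=0.830627+0.003747+-0.000749=0.8336
k=7 load: inc=-0.000749, refl=-0.000749·0.538462=-0.0004; V=0.834374+-0.000749+-0.000404=0.8332
k=8 src: inc=-0.000404, refl=-0.000404·-0.200000=0.0001; V=0.833625+-0.000404+0.000081=0.8333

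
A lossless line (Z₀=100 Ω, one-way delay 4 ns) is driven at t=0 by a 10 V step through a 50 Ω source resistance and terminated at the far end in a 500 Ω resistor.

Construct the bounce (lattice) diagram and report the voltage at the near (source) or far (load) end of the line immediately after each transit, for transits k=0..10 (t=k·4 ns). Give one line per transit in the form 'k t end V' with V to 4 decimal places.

0 0 source 6.6667
1 4 load 11.1111
2 8 source 9.6296
3 12 load 8.6420
4 16 source 8.9712
5 20 load 9.1907
6 24 source 9.1175
7 28 load 9.0687
8 32 source 9.0850
9 36 load 9.0958
10 40 source 9.0922

Γ_L=0.666667, Γ_S=-0.333333; launch V₁=10·100/150=6.666667
k=0 src: V=6.6667
k=1 load: inc=6.666667, refl=6.666667·0.666667=4.4444; V=0.000000+6.666667+4.444444=11.1111
k=2 src: inc=4.444444, refl=4.444444·-0.333333=-1.4815; V=6.666667+4.444444+-1.481481=9.6296
k=3 load: inc=-1.481481, refl=-1.481481·0.666667=-0.9877; V=11.111111+-1.481481+-0.987654=8.6420
k=4 src: inc=-0.987654, refl=-0.987654·-0.333333=0.3292; V=9.629630+-0.987654+0.329218=8.9712
k=5 load: inc=0.329218, refl=0.329218·0.666667=0.2195; V=8.641975+0.329218+0.219479=9.1907
k=6 src: inc=0.219479, refl=0.219479·-0.333333=-0.0732; V=8.971193+0.219479+-0.073160=9.1175
k=7 load: inc=-0.073160, refl=-0.073160·0.666667=-0.0488; V=9.190672+-0.073160+-0.048773=9.0687
k=8 src: inc=-0.048773, refl=-0.048773·-0.333333=0.0163; V=9.117513+-0.048773+0.016258=9.0850
k=9 load: inc=0.016258, refl=0.016258·0.666667=0.0108; V=9.068740+0.016258+0.010838=9.0958
k=10 src: inc=0.010838, refl=0.010838·-0.333333=-0.0036; V=9.084997+0.010838+-0.003613=9.0922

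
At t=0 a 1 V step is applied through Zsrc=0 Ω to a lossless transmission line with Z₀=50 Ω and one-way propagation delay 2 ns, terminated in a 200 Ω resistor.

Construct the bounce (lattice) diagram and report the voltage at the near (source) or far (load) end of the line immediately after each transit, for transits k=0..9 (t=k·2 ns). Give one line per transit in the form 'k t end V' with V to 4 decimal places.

0 0 source 1.0000
1 2 load 1.6000
2 4 source 1.0000
3 6 load 0.6400
4 8 source 1.0000
5 10 load 1.2160
6 12 source 1.0000
7 14 load 0.8704
8 16 source 1.0000
9 18 load 1.0778

Γ_L=0.600000, Γ_S=-1.000000; launch V₁=1·50/50=1.000000
k=0 src: V=1.0000
k=1 load: inc=1.000000, refl=1.000000·0.600000=0.6000; V=0.000000+1.000000+0.600000=1.6000
k=2 src: inc=0.600000, refl=0.600000·-1.000000=-0.6000; V=1.000000+0.600000+-0.600000=1.0000
k=3 load: inc=-0.600000, refl=-0.600000·0.600000=-0.3600; V=1.600000+-0.600000+-0.360000=0.6400
k=4 src: inc=-0.360000, refl=-0.360000·-1.000000=0.3600; V=1.000000+-0.360000+0.360000=1.0000
k=5 load: inc=0.360000, refl=0.360000·0.600000=0.2160; V=0.640000+0.360000+0.216000=1.2160
k=6 src: inc=0.216000, refl=0.216000·-1.000000=-0.2160; V=1.000000+0.216000+-0.216000=1.0000
k=7 load: inc=-0.216000, refl=-0.216000·0.600000=-0.1296; V=1.216000+-0.216000+-0.129600=0.8704
k=8 src: inc=-0.129600, refl=-0.129600·-1.000000=0.1296; V=1.000000+-0.129600+0.129600=1.0000
k=9 load: inc=0.129600, refl=0.129600·0.600000=0.0778; V=0.870400+0.129600+0.077760=1.0778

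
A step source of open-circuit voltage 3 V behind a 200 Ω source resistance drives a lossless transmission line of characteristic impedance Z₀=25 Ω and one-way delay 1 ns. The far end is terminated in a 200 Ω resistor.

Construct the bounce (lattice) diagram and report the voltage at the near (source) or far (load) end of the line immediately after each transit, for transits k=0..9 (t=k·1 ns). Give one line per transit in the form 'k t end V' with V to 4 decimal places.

Γ_L=0.777778, Γ_S=0.777778; launch V₁=3·25/225=0.333333
k=0 src: V=0.3333
k=1 load: inc=0.333333, refl=0.333333·0.777778=0.2593; V=0.000000+0.333333+0.259259=0.5926
k=2 src: inc=0.259259, refl=0.259259·0.777778=0.2016; V=0.333333+0.259259+0.201646=0.7942
k=3 load: inc=0.201646, refl=0.201646·0.777778=0.1568; V=0.592593+0.201646+0.156836=0.9511
k=4 src: inc=0.156836, refl=0.156836·0.777778=0.1220; V=0.794239+0.156836+0.121983=1.0731
k=5 load: inc=0.121983, refl=0.121983·0.777778=0.0949; V=0.951075+0.121983+0.094876=1.1679
k=6 src: inc=0.094876, refl=0.094876·0.777778=0.0738; V=1.073058+0.094876+0.073792=1.2417
k=7 load: inc=0.073792, refl=0.073792·0.777778=0.0574; V=1.167934+0.073792+0.057394=1.2991
k=8 src: inc=0.057394, refl=0.057394·0.777778=0.0446; V=1.241726+0.057394+0.044640=1.3438
k=9 load: inc=0.044640, refl=0.044640·0.777778=0.0347; V=1.299121+0.044640+0.034720=1.3785

0 0 source 0.3333
1 1 load 0.5926
2 2 source 0.7942
3 3 load 0.9511
4 4 source 1.0731
5 5 load 1.1679
6 6 source 1.2417
7 7 load 1.2991
8 8 source 1.3438
9 9 load 1.3785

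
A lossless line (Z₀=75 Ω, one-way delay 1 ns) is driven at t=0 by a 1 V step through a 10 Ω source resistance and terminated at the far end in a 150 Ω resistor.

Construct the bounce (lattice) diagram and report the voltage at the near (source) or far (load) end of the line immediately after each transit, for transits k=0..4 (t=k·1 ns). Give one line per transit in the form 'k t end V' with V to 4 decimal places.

Γ_L=0.333333, Γ_S=-0.764706; launch V₁=1·75/85=0.882353
k=0 src: V=0.8824
k=1 load: inc=0.882353, refl=0.882353·0.333333=0.2941; V=0.000000+0.882353+0.294118=1.1765
k=2 src: inc=0.294118, refl=0.294118·-0.764706=-0.2249; V=0.882353+0.294118+-0.224913=0.9516
k=3 load: inc=-0.224913, refl=-0.224913·0.333333=-0.0750; V=1.176471+-0.224913+-0.074971=0.8766
k=4 src: inc=-0.074971, refl=-0.074971·-0.764706=0.0573; V=0.951557+-0.074971+0.057331=0.9339

0 0 source 0.8824
1 1 load 1.1765
2 2 source 0.9516
3 3 load 0.8766
4 4 source 0.9339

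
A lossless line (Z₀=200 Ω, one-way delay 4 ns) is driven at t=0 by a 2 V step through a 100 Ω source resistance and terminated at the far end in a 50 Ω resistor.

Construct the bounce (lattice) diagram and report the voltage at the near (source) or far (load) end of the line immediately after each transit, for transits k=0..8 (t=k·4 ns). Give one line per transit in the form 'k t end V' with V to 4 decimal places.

Γ_L=-0.600000, Γ_S=-0.333333; launch V₁=2·200/300=1.333333
k=0 src: V=1.3333
k=1 load: inc=1.333333, refl=1.333333·-0.600000=-0.8000; V=0.000000+1.333333+-0.800000=0.5333
k=2 src: inc=-0.800000, refl=-0.800000·-0.333333=0.2667; V=1.333333+-0.800000+0.266667=0.8000
k=3 load: inc=0.266667, refl=0.266667·-0.600000=-0.1600; V=0.533333+0.266667+-0.160000=0.6400
k=4 src: inc=-0.160000, refl=-0.160000·-0.333333=0.0533; V=0.800000+-0.160000+0.053333=0.6933
k=5 load: inc=0.053333, refl=0.053333·-0.600000=-0.0320; V=0.640000+0.053333+-0.032000=0.6613
k=6 src: inc=-0.032000, refl=-0.032000·-0.333333=0.0107; V=0.693333+-0.032000+0.010667=0.6720
k=7 load: inc=0.010667, refl=0.010667·-0.600000=-0.0064; V=0.661333+0.010667+-0.006400=0.6656
k=8 src: inc=-0.006400, refl=-0.006400·-0.333333=0.0021; V=0.672000+-0.006400+0.002133=0.6677

0 0 source 1.3333
1 4 load 0.5333
2 8 source 0.8000
3 12 load 0.6400
4 16 source 0.6933
5 20 load 0.6613
6 24 source 0.6720
7 28 load 0.6656
8 32 source 0.6677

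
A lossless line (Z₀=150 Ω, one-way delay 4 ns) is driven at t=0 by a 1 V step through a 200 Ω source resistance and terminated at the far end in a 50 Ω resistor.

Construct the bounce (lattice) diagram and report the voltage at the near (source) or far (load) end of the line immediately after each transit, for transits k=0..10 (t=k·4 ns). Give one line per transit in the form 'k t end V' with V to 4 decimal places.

Γ_L=-0.500000, Γ_S=0.142857; launch V₁=1·150/350=0.428571
k=0 src: V=0.4286
k=1 load: inc=0.428571, refl=0.428571·-0.500000=-0.2143; V=0.000000+0.428571+-0.214286=0.2143
k=2 src: inc=-0.214286, refl=-0.214286·0.142857=-0.0306; V=0.428571+-0.214286+-0.030612=0.1837
k=3 load: inc=-0.030612, refl=-0.030612·-0.500000=0.0153; V=0.214286+-0.030612+0.015306=0.1990
k=4 src: inc=0.015306, refl=0.015306·0.142857=0.0022; V=0.183673+0.015306+0.002187=0.2012
k=5 load: inc=0.002187, refl=0.002187·-0.500000=-0.0011; V=0.198980+0.002187+-0.001093=0.2001
k=6 src: inc=-0.001093, refl=-0.001093·0.142857=-0.0002; V=0.201166+-0.001093+-0.000156=0.1999
k=7 load: inc=-0.000156, refl=-0.000156·-0.500000=0.0001; V=0.200073+-0.000156+0.000078=0.2000
k=8 src: inc=0.000078, refl=0.000078·0.142857=0.0000; V=0.199917+0.000078+0.000011=0.2000
k=9 load: inc=0.000011, refl=0.000011·-0.500000=-0.0000; V=0.199995+0.000011+-0.000006=0.2000
k=10 src: inc=-0.000006, refl=-0.000006·0.142857=-0.0000; V=0.200006+-0.000006+-0.000001=0.2000

0 0 source 0.4286
1 4 load 0.2143
2 8 source 0.1837
3 12 load 0.1990
4 16 source 0.2012
5 20 load 0.2001
6 24 source 0.1999
7 28 load 0.2000
8 32 source 0.2000
9 36 load 0.2000
10 40 source 0.2000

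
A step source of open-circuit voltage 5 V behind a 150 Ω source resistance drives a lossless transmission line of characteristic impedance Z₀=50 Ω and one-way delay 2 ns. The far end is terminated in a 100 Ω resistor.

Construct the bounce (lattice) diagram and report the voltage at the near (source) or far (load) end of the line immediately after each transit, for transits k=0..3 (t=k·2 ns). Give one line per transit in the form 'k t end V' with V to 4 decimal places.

Γ_L=0.333333, Γ_S=0.500000; launch V₁=5·50/200=1.250000
k=0 src: V=1.2500
k=1 load: inc=1.250000, refl=1.250000·0.333333=0.4167; V=0.000000+1.250000+0.416667=1.6667
k=2 src: inc=0.416667, refl=0.416667·0.500000=0.2083; V=1.250000+0.416667+0.208333=1.8750
k=3 load: inc=0.208333, refl=0.208333·0.333333=0.0694; V=1.666667+0.208333+0.069444=1.9444

0 0 source 1.2500
1 2 load 1.6667
2 4 source 1.8750
3 6 load 1.9444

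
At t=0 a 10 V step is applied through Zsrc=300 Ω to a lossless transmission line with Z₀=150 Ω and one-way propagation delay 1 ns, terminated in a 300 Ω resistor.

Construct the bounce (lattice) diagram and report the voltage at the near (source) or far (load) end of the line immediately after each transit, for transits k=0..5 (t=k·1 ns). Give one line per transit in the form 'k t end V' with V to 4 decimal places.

Γ_L=0.333333, Γ_S=0.333333; launch V₁=10·150/450=3.333333
k=0 src: V=3.3333
k=1 load: inc=3.333333, refl=3.333333·0.333333=1.1111; V=0.000000+3.333333+1.111111=4.4444
k=2 src: inc=1.111111, refl=1.111111·0.333333=0.3704; V=3.333333+1.111111+0.370370=4.8148
k=3 load: inc=0.370370, refl=0.370370·0.333333=0.1235; V=4.444444+0.370370+0.123457=4.9383
k=4 src: inc=0.123457, refl=0.123457·0.333333=0.0412; V=4.814815+0.123457+0.041152=4.9794
k=5 load: inc=0.041152, refl=0.041152·0.333333=0.0137; V=4.938272+0.041152+0.013717=4.9931

0 0 source 3.3333
1 1 load 4.4444
2 2 source 4.8148
3 3 load 4.9383
4 4 source 4.9794
5 5 load 4.9931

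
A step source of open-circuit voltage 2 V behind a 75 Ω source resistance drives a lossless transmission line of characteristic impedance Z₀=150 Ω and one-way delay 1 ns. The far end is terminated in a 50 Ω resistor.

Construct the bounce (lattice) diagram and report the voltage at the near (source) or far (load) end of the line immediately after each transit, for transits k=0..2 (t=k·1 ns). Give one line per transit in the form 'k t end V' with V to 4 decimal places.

Γ_L=-0.500000, Γ_S=-0.333333; launch V₁=2·150/225=1.333333
k=0 src: V=1.3333
k=1 load: inc=1.333333, refl=1.333333·-0.500000=-0.6667; V=0.000000+1.333333+-0.666667=0.6667
k=2 src: inc=-0.666667, refl=-0.666667·-0.333333=0.2222; V=1.333333+-0.666667+0.222222=0.8889

0 0 source 1.3333
1 1 load 0.6667
2 2 source 0.8889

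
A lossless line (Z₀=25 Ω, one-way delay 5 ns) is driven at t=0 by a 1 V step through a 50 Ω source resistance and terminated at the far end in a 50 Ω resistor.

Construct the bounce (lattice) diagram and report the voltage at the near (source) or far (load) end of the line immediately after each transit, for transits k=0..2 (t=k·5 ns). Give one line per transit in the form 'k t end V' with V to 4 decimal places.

0 0 source 0.3333
1 5 load 0.4444
2 10 source 0.4815

Γ_L=0.333333, Γ_S=0.333333; launch V₁=1·25/75=0.333333
k=0 src: V=0.3333
k=1 load: inc=0.333333, refl=0.333333·0.333333=0.1111; V=0.000000+0.333333+0.111111=0.4444
k=2 src: inc=0.111111, refl=0.111111·0.333333=0.0370; V=0.333333+0.111111+0.037037=0.4815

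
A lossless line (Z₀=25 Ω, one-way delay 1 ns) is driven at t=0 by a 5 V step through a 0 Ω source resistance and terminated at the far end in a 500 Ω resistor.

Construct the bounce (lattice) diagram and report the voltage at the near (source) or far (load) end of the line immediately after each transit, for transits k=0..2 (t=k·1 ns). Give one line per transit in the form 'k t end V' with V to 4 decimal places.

0 0 source 5.0000
1 1 load 9.5238
2 2 source 5.0000

Γ_L=0.904762, Γ_S=-1.000000; launch V₁=5·25/25=5.000000
k=0 src: V=5.0000
k=1 load: inc=5.000000, refl=5.000000·0.904762=4.5238; V=0.000000+5.000000+4.523810=9.5238
k=2 src: inc=4.523810, refl=4.523810·-1.000000=-4.5238; V=5.000000+4.523810+-4.523810=5.0000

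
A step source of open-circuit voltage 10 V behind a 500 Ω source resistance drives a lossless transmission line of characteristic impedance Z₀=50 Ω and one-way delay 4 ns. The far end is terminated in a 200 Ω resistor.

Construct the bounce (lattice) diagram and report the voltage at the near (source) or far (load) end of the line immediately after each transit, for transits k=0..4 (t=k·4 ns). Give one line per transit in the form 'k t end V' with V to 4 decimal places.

Γ_L=0.600000, Γ_S=0.818182; launch V₁=10·50/550=0.909091
k=0 src: V=0.9091
k=1 load: inc=0.909091, refl=0.909091·0.600000=0.5455; V=0.000000+0.909091+0.545455=1.4545
k=2 src: inc=0.545455, refl=0.545455·0.818182=0.4463; V=0.909091+0.545455+0.446281=1.9008
k=3 load: inc=0.446281, refl=0.446281·0.600000=0.2678; V=1.454545+0.446281+0.267769=2.1686
k=4 src: inc=0.267769, refl=0.267769·0.818182=0.2191; V=1.900826+0.267769+0.219083=2.3877

0 0 source 0.9091
1 4 load 1.4545
2 8 source 1.9008
3 12 load 2.1686
4 16 source 2.3877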